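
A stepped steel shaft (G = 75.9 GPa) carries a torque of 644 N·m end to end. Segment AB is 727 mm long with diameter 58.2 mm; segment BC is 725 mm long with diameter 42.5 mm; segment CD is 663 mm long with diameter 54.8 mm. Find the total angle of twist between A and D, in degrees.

1.78°

J_AB = π(0.0582)⁴/32 = 1.13×10^-6 m⁴; J_BC = π(0.0425)⁴/32 = 3.20×10^-7 m⁴; J_CD = π(0.0548)⁴/32 = 8.85×10^-7 m⁴.
θ = (T/G)·Σ L_i/J_i = (644.0/75.9×10⁹)·(0.727/1.13×10^-6 + 0.725/3.20×10^-7 + 0.663/8.85×10^-7) = 0.03104 rad.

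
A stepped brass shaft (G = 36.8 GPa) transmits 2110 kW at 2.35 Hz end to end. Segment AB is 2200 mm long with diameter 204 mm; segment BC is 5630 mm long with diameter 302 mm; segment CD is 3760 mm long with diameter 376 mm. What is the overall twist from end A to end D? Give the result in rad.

0.0845 rad

ω = 2π·2.35 = 14.77 rad/s, so T = P/ω = 2110×10³ / 14.77 = 142900 N·m.
J_AB = π(0.204)⁴/32 = 1.70×10^-4 m⁴; J_BC = π(0.302)⁴/32 = 8.17×10^-4 m⁴; J_CD = π(0.376)⁴/32 = 1.96×10^-3 m⁴.
θ = (T/G)·Σ L_i/J_i = (142900/36.8×10⁹)·(2.20/1.70×10^-4 + 5.63/8.17×10^-4 + 3.76/1.96×10^-3) = 0.08446 rad.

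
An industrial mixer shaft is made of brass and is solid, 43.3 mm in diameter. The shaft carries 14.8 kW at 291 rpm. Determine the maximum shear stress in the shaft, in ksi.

4.42 ksi

ω = 2π·291/60 = 30.47 rad/s, so T = P/ω = 14.8×10³ / 30.47 = 485.7 N·m.
J = πd⁴/32 = π(0.0433)⁴/32 = 3.451×10^-7 m⁴.
τ_max = T·r/J = 485.7 × 0.0216 / 3.451×10^-7 = 3.047×10^7 Pa.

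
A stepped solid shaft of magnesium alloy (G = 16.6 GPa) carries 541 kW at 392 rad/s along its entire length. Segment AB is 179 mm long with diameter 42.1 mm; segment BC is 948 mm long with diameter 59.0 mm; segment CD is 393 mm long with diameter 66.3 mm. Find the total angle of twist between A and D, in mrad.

132 mrad

ω = 392 rad/s, so T = P/ω = 541×10³ / 392.0 = 1380 N·m.
J_AB = π(0.0421)⁴/32 = 3.08×10^-7 m⁴; J_BC = π(0.0590)⁴/32 = 1.19×10^-6 m⁴; J_CD = π(0.0663)⁴/32 = 1.90×10^-6 m⁴.
θ = (T/G)·Σ L_i/J_i = (1380/16.6×10⁹)·(0.179/3.08×10^-7 + 0.948/1.19×10^-6 + 0.393/1.90×10^-6) = 0.1317 rad.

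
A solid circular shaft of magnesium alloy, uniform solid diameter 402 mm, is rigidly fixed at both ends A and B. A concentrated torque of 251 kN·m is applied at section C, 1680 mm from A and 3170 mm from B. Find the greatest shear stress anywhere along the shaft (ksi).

With uniform GJ and both ends fixed, compatibility θ_AC = θ_CB gives T_A·a = T_B·b, together with T_A + T_B = T₀.
T_A = T₀·b/(a+b) = 251000·3170/4850 = 164100 N·m; T_B = 86940 N·m.
τ in each portion: τ_AC = 1.29×10^7 Pa, τ_CB = 6.82×10^6 Pa; maximum is in AC.
τ_max = T_AC·r/J = 164100·0.201/2.56×10^-3 = 1.286×10^7 Pa.

1.87 ksi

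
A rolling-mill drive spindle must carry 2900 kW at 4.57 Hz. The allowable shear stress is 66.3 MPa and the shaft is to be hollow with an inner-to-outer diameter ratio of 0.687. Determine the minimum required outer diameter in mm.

ω = 2π·4.57 = 28.71 rad/s, so T = P/ω = 2900×10³ / 28.71 = 101000 N·m.
For a hollow shaft with d_i/d_o = 0.687: τ_max = 16T/(π d_o³ (1−k⁴)), so d_o = [16T/(π τ_allow (1−k⁴))]^(1/3) = [16·101000/(π·6.63×10^7·0.7772)]^(1/3) = 0.2153 m.

215 mm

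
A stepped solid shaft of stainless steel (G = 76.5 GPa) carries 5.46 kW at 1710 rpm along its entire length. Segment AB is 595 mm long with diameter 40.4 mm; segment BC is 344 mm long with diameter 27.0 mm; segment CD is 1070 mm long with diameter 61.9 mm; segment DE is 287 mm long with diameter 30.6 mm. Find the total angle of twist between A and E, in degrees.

0.296°

ω = 2π·1710/60 = 179.1 rad/s, so T = P/ω = 5.46×10³ / 179.1 = 30.49 N·m.
J_AB = π(0.0404)⁴/32 = 2.62×10^-7 m⁴; J_BC = π(0.0270)⁴/32 = 5.22×10^-8 m⁴; J_CD = π(0.0619)⁴/32 = 1.44×10^-6 m⁴; J_DE = π(0.0306)⁴/32 = 8.61×10^-8 m⁴.
θ = (T/G)·Σ L_i/J_i = (30.49/76.5×10⁹)·(0.595/2.62×10^-7 + 0.344/5.22×10^-8 + 1.07/1.44×10^-6 + 0.287/8.61×10^-8) = 5.159×10^-3 rad.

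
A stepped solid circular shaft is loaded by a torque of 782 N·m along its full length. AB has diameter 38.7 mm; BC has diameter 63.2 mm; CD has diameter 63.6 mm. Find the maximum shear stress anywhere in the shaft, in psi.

9970 psi

Under the same torque, τ_max = 16T/(πd³) is largest where d is smallest — segment AB (d = 38.7 mm).
τ_max = 16·782.0/(π·(0.0387)³) = 6.871×10^7 Pa.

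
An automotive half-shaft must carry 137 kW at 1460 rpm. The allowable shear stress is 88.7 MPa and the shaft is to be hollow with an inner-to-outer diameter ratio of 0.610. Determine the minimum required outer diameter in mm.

ω = 2π·1460/60 = 152.9 rad/s, so T = P/ω = 137×10³ / 152.9 = 896.1 N·m.
For a hollow shaft with d_i/d_o = 0.610: τ_max = 16T/(π d_o³ (1−k⁴)), so d_o = [16T/(π τ_allow (1−k⁴))]^(1/3) = [16·896.1/(π·8.87×10^7·0.8615)]^(1/3) = 0.03909 m.

39.1 mm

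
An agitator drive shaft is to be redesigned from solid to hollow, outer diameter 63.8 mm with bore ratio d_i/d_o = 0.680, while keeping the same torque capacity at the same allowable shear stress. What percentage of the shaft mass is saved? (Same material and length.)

36.9 %

Equal τ_max and T ⇒ the solid shaft needs d_s³ = d_o³(1−k⁴), so d_s = 63.8·(1−0.680⁴)^(1/3) = 58.88 mm.
Area ratio A_h/A_s = d_o²(1−k²)/d_s² = (1−k²)/(1−k⁴)^(2/3) = 0.6311.
Mass saving = 1 − 0.6311 = 36.9 %.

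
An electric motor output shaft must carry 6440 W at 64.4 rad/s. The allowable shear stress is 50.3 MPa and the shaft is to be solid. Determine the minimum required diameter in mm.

21.6 mm

ω = 64.4 rad/s, so T = P/ω = 6440 / 64.40 = 100.0 N·m.
For a solid shaft τ_max = 16T/(πd³), so d = (16T/(π τ_allow))^(1/3) = (16·100.0/(π·5.03×10^7))^(1/3) = 0.02163 m.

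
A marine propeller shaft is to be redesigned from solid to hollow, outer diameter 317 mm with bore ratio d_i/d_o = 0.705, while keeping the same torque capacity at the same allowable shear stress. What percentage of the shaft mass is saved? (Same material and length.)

Equal τ_max and T ⇒ the solid shaft needs d_s³ = d_o³(1−k⁴), so d_s = 317·(1−0.705⁴)^(1/3) = 288.4 mm.
Area ratio A_h/A_s = d_o²(1−k²)/d_s² = (1−k²)/(1−k⁴)^(2/3) = 0.6077.
Mass saving = 1 − 0.6077 = 39.2 %.

39.2 %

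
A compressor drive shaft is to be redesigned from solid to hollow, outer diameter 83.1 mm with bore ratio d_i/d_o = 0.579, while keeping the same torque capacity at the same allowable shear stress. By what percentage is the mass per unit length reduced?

Equal τ_max and T ⇒ the solid shaft needs d_s³ = d_o³(1−k⁴), so d_s = 83.1·(1−0.579⁴)^(1/3) = 79.86 mm.
Area ratio A_h/A_s = d_o²(1−k²)/d_s² = (1−k²)/(1−k⁴)^(2/3) = 0.7197.
Mass saving = 1 − 0.7197 = 28.0 %.

28.0 %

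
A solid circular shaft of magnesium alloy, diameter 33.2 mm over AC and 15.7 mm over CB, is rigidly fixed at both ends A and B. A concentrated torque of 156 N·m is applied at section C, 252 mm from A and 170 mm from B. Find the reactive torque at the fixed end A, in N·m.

145 N·m

Compatibility: T_A·a/J_AC = T_B·b/J_CB with T_A + T_B = T₀.
J_AC = 1.19×10^-7 m⁴, J_CB = 5.96×10^-9 m⁴, so T_A = T₀·(J_AC/a)/((J_AC/a)+(J_CB/b)) = 145.2 N·m, T_B = 10.77 N·m.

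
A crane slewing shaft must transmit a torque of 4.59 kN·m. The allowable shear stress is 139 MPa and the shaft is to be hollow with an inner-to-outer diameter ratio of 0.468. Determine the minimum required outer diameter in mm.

56.1 mm

For a hollow shaft with d_i/d_o = 0.468: τ_max = 16T/(π d_o³ (1−k⁴)), so d_o = [16T/(π τ_allow (1−k⁴))]^(1/3) = [16·4590/(π·1.39×10^8·0.9520)]^(1/3) = 0.05611 m.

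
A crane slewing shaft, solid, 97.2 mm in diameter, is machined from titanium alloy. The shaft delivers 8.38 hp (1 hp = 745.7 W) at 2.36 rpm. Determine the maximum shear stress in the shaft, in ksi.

20.3 ksi

ω = 2π·2.36/60 = 0.2471 rad/s, so T = P/ω = 8.38×745.7 / 0.2471 = 25290 N·m.
J = πd⁴/32 = π(0.0972)⁴/32 = 8.763×10^-6 m⁴.
τ_max = T·r/J = 25290 × 0.0486 / 8.763×10^-6 = 1.402×10^8 Pa.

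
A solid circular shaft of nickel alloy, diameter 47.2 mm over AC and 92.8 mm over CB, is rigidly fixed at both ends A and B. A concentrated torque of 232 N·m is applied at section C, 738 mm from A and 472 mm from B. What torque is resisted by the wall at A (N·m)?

Compatibility: T_A·a/J_AC = T_B·b/J_CB with T_A + T_B = T₀.
J_AC = 4.87×10^-7 m⁴, J_CB = 7.28×10^-6 m⁴, so T_A = T₀·(J_AC/a)/((J_AC/a)+(J_CB/b)) = 9.522 N·m, T_B = 222.5 N·m.

9.52 N·m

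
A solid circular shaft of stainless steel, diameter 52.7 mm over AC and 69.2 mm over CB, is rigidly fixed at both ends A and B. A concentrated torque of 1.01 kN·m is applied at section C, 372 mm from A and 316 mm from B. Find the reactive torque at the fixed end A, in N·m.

Compatibility: T_A·a/J_AC = T_B·b/J_CB with T_A + T_B = T₀.
J_AC = 7.57×10^-7 m⁴, J_CB = 2.25×10^-6 m⁴, so T_A = T₀·(J_AC/a)/((J_AC/a)+(J_CB/b)) = 224.5 N·m, T_B = 785.5 N·m.

224 N·m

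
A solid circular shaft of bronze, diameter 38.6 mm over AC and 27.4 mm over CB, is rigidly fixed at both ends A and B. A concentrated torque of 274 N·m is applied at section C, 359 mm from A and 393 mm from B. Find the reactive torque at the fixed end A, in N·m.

Compatibility: T_A·a/J_AC = T_B·b/J_CB with T_A + T_B = T₀.
J_AC = 2.18×10^-7 m⁴, J_CB = 5.53×10^-8 m⁴, so T_A = T₀·(J_AC/a)/((J_AC/a)+(J_CB/b)) = 222.4 N·m, T_B = 51.58 N·m.

222 N·m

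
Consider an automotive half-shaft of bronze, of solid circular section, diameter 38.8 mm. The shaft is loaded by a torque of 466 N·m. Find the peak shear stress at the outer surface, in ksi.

5.89 ksi

J = πd⁴/32 = π(0.0388)⁴/32 = 2.225×10^-7 m⁴.
τ_max = T·r/J = 466.0 × 0.0194 / 2.225×10^-7 = 4.063×10^7 Pa.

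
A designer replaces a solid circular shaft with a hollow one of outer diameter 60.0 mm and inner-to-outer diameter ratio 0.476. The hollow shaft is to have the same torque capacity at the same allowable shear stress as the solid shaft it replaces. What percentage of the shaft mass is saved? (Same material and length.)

19.9 %

Equal τ_max and T ⇒ the solid shaft needs d_s³ = d_o³(1−k⁴), so d_s = 60.0·(1−0.476⁴)^(1/3) = 58.96 mm.
Area ratio A_h/A_s = d_o²(1−k²)/d_s² = (1−k²)/(1−k⁴)^(2/3) = 0.8011.
Mass saving = 1 − 0.8011 = 19.9 %.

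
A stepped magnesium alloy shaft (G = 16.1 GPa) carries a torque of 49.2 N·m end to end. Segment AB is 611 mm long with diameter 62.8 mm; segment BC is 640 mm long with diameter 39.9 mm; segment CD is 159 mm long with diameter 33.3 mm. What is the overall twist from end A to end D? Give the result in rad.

J_AB = π(0.0628)⁴/32 = 1.53×10^-6 m⁴; J_BC = π(0.0399)⁴/32 = 2.49×10^-7 m⁴; J_CD = π(0.0333)⁴/32 = 1.21×10^-7 m⁴.
θ = (T/G)·Σ L_i/J_i = (49.20/16.1×10⁹)·(0.611/1.53×10^-6 + 0.640/2.49×10^-7 + 0.159/1.21×10^-7) = 0.01311 rad.

0.0131 rad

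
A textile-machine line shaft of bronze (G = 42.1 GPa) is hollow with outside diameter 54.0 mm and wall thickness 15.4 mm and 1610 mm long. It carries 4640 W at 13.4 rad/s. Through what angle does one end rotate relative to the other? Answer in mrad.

ω = 13.4 rad/s, so T = P/ω = 4640 / 13.40 = 346.3 N·m.
J = π(d_o⁴ − d_i⁴)/32 = π(0.0540⁴ − 0.0232⁴)/32 = 8.063×10^-7 m⁴.
θ = T·L/(G·J) = 346.3 × 1.61 / (42.1×10⁹ × 8.063×10^-7) = 0.01642 rad.

16.4 mrad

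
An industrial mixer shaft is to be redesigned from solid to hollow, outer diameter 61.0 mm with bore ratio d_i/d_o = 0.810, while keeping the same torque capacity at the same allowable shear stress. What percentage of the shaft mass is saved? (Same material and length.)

49.9 %

Equal τ_max and T ⇒ the solid shaft needs d_s³ = d_o³(1−k⁴), so d_s = 61.0·(1−0.810⁴)^(1/3) = 50.56 mm.
Area ratio A_h/A_s = d_o²(1−k²)/d_s² = (1−k²)/(1−k⁴)^(2/3) = 0.5005.
Mass saving = 1 − 0.5005 = 49.9 %.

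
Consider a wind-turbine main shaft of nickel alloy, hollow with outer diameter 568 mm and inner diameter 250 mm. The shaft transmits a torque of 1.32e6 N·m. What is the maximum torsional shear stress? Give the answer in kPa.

J = π(d_o⁴ − d_i⁴)/32 = π(0.568⁴ − 0.250⁴)/32 = 9.835×10^-3 m⁴.
τ_max = T·r/J = 1.320e6 × 0.284 / 9.835×10^-3 = 3.812×10^7 Pa.

38100 kPa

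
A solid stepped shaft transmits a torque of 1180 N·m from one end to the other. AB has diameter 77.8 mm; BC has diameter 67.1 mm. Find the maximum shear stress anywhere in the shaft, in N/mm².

19.9 N/mm²

Under the same torque, τ_max = 16T/(πd³) is largest where d is smallest — segment BC (d = 67.1 mm).
τ_max = 16·1180/(π·(0.0671)³) = 1.989×10^7 Pa.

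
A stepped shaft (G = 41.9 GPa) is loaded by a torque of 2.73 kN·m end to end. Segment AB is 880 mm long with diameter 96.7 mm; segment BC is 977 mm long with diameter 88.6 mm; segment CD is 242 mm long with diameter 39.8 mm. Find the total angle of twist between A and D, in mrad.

J_AB = π(0.0967)⁴/32 = 8.58×10^-6 m⁴; J_BC = π(0.0886)⁴/32 = 6.05×10^-6 m⁴; J_CD = π(0.0398)⁴/32 = 2.46×10^-7 m⁴.
θ = (T/G)·Σ L_i/J_i = (2730/41.9×10⁹)·(0.880/8.58×10^-6 + 0.977/6.05×10^-6 + 0.242/2.46×10^-7) = 0.08121 rad.

81.2 mrad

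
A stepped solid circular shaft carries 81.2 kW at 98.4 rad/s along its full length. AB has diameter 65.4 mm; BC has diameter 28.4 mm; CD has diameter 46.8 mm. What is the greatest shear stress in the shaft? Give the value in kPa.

183000 kPa

ω = 98.4 rad/s, so T = P/ω = 81.2×10³ / 98.40 = 825.2 N·m.
Under the same torque, τ_max = 16T/(πd³) is largest where d is smallest — segment BC (d = 28.4 mm).
τ_max = 16·825.2/(π·(0.0284)³) = 1.835×10^8 Pa.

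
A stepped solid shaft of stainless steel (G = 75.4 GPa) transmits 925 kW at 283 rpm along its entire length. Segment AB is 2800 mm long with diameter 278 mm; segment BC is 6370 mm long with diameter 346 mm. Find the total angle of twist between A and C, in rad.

ω = 2π·283/60 = 29.64 rad/s, so T = P/ω = 925×10³ / 29.64 = 31210 N·m.
J_AB = π(0.278)⁴/32 = 5.86×10^-4 m⁴; J_BC = π(0.346)⁴/32 = 1.41×10^-3 m⁴.
θ = (T/G)·Σ L_i/J_i = (31210/75.4×10⁹)·(2.80/5.86×10^-4 + 6.37/1.41×10^-3) = 3.851×10^-3 rad.

0.00385 rad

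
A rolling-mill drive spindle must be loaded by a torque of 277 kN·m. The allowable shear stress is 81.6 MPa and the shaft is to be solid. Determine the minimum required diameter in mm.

For a solid shaft τ_max = 16T/(πd³), so d = (16T/(π τ_allow))^(1/3) = (16·277000/(π·8.16×10^7))^(1/3) = 0.2586 m.

259 mm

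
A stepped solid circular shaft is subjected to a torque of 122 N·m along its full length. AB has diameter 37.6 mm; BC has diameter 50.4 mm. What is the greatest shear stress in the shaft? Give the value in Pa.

Under the same torque, τ_max = 16T/(πd³) is largest where d is smallest — segment AB (d = 37.6 mm).
τ_max = 16·122.0/(π·(0.0376)³) = 1.169×10^7 Pa.

1.17e7 Pa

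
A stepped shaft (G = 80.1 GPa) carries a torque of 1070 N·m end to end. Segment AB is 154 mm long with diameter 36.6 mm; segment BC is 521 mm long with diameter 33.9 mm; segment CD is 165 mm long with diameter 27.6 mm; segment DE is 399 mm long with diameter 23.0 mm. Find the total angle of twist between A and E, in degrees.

17.1°

J_AB = π(0.0366)⁴/32 = 1.76×10^-7 m⁴; J_BC = π(0.0339)⁴/32 = 1.30×10^-7 m⁴; J_CD = π(0.0276)⁴/32 = 5.70×10^-8 m⁴; J_DE = π(0.0230)⁴/32 = 2.75×10^-8 m⁴.
θ = (T/G)·Σ L_i/J_i = (1070/80.1×10⁹)·(0.154/1.76×10^-7 + 0.521/1.30×10^-7 + 0.165/5.70×10^-8 + 0.399/2.75×10^-8) = 0.2980 rad.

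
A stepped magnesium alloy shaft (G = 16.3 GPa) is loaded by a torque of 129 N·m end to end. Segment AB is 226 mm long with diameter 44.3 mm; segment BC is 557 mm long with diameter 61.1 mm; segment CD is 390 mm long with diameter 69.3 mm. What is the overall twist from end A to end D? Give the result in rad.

0.00932 rad

J_AB = π(0.0443)⁴/32 = 3.78×10^-7 m⁴; J_BC = π(0.0611)⁴/32 = 1.37×10^-6 m⁴; J_CD = π(0.0693)⁴/32 = 2.26×10^-6 m⁴.
θ = (T/G)·Σ L_i/J_i = (129.0/16.3×10⁹)·(0.226/3.78×10^-7 + 0.557/1.37×10^-6 + 0.390/2.26×10^-6) = 9.315×10^-3 rad.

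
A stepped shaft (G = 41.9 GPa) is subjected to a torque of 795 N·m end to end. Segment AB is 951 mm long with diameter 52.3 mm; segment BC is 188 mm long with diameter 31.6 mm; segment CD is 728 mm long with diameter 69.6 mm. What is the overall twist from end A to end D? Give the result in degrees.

J_AB = π(0.0523)⁴/32 = 7.35×10^-7 m⁴; J_BC = π(0.0316)⁴/32 = 9.79×10^-8 m⁴; J_CD = π(0.0696)⁴/32 = 2.30×10^-6 m⁴.
θ = (T/G)·Σ L_i/J_i = (795.0/41.9×10⁹)·(0.951/7.35×10^-7 + 0.188/9.79×10^-8 + 0.728/2.30×10^-6) = 0.06700 rad.

3.84°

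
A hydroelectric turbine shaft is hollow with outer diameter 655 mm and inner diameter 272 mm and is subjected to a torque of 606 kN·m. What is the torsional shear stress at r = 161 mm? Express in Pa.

5.56e6 Pa

J = π(d_o⁴ − d_i⁴)/32 = π(0.655⁴ − 0.272⁴)/32 = 0.01753 m⁴.
Shear stress varies linearly with radius: τ = T·r/J = 606000 × 0.161 / 0.01753 = 5.565×10^6 Pa.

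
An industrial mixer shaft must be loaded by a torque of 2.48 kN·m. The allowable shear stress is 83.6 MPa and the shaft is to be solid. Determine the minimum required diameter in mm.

53.3 mm

For a solid shaft τ_max = 16T/(πd³), so d = (16T/(π τ_allow))^(1/3) = (16·2480/(π·8.36×10^7))^(1/3) = 0.05326 m.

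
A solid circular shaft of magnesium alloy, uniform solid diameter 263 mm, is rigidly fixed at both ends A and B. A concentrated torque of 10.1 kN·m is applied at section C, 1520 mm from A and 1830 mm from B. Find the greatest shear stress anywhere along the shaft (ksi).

0.224 ksi

With uniform GJ and both ends fixed, compatibility θ_AC = θ_CB gives T_A·a = T_B·b, together with T_A + T_B = T₀.
T_A = T₀·b/(a+b) = 10100·1830/3350 = 5517 N·m; T_B = 4583 N·m.
τ in each portion: τ_AC = 1.54×10^6 Pa, τ_CB = 1.28×10^6 Pa; maximum is in AC.
τ_max = T_AC·r/J = 5517·0.132/4.70×10^-4 = 1.545×10^6 Pa.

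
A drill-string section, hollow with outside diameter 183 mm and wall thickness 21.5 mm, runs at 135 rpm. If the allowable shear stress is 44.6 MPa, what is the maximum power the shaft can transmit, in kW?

J = π(d_o⁴ − d_i⁴)/32 = π(0.183⁴ − 0.140⁴)/32 = 7.239×10^-5 m⁴.
T_max = τ_allow·J/r = 4.46×10^7 × 7.239×10^-5 / 0.0915 = 35280 N·m.
ω = 2π·135/60 = 14.14 rad/s, so P_max = T_max·ω = 4.988×10^5 W.

499 kW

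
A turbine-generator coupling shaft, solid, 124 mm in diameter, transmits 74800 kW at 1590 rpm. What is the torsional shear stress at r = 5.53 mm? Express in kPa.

107000 kPa

ω = 2π·1590/60 = 166.5 rad/s, so T = P/ω = 74800×10³ / 166.5 = 449200 N·m.
J = πd⁴/32 = π(0.124)⁴/32 = 2.321×10^-5 m⁴.
Shear stress varies linearly with radius: τ = T·r/J = 449200 × 0.00553 / 2.321×10^-5 = 1.070×10^8 Pa.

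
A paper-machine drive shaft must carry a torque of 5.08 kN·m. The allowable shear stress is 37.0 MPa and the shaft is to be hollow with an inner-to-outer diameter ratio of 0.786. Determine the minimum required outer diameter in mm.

104 mm

For a hollow shaft with d_i/d_o = 0.786: τ_max = 16T/(π d_o³ (1−k⁴)), so d_o = [16T/(π τ_allow (1−k⁴))]^(1/3) = [16·5080/(π·3.70×10^7·0.6183)]^(1/3) = 0.1042 m.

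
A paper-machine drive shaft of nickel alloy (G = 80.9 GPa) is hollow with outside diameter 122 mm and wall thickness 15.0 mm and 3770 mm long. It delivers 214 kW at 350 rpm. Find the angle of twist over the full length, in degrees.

1.06°

ω = 2π·350/60 = 36.65 rad/s, so T = P/ω = 214×10³ / 36.65 = 5839 N·m.
J = π(d_o⁴ − d_i⁴)/32 = π(0.122⁴ − 0.0920⁴)/32 = 1.472×10^-5 m⁴.
θ = T·L/(G·J) = 5839 × 3.77 / (80.9×10⁹ × 1.472×10^-5) = 0.01849 rad.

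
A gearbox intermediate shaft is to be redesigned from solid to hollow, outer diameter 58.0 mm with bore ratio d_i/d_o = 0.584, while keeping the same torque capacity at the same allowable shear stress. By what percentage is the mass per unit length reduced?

28.4 %

Equal τ_max and T ⇒ the solid shaft needs d_s³ = d_o³(1−k⁴), so d_s = 58.0·(1−0.584⁴)^(1/3) = 55.66 mm.
Area ratio A_h/A_s = d_o²(1−k²)/d_s² = (1−k²)/(1−k⁴)^(2/3) = 0.7156.
Mass saving = 1 − 0.7156 = 28.4 %.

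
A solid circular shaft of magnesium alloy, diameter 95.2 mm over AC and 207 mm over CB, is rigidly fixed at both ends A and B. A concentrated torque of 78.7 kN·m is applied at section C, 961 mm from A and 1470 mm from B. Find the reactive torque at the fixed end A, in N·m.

Compatibility: T_A·a/J_AC = T_B·b/J_CB with T_A + T_B = T₀.
J_AC = 8.06×10^-6 m⁴, J_CB = 1.80×10^-4 m⁴, so T_A = T₀·(J_AC/a)/((J_AC/a)+(J_CB/b)) = 5041 N·m, T_B = 73660 N·m.

5040 N·m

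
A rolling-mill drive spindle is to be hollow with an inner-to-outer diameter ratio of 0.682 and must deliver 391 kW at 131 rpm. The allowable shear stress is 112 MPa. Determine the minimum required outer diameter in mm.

ω = 2π·131/60 = 13.72 rad/s, so T = P/ω = 391×10³ / 13.72 = 28500 N·m.
For a hollow shaft with d_i/d_o = 0.682: τ_max = 16T/(π d_o³ (1−k⁴)), so d_o = [16T/(π τ_allow (1−k⁴))]^(1/3) = [16·28500/(π·1.12×10^8·0.7837)]^(1/3) = 0.1183 m.

118 mm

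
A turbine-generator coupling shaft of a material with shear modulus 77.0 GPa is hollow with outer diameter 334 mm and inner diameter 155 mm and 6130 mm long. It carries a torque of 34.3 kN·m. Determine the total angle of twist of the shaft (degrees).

J = π(d_o⁴ − d_i⁴)/32 = π(0.334⁴ − 0.155⁴)/32 = 1.165×10^-3 m⁴.
θ = T·L/(G·J) = 34300 × 6.13 / (77.0×10⁹ × 1.165×10^-3) = 2.344×10^-3 rad.

0.134°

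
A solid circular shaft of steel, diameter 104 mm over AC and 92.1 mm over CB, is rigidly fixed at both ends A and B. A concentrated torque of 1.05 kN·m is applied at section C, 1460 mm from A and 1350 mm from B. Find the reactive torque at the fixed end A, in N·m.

631 N·m

Compatibility: T_A·a/J_AC = T_B·b/J_CB with T_A + T_B = T₀.
J_AC = 1.15×10^-5 m⁴, J_CB = 7.06×10^-6 m⁴, so T_A = T₀·(J_AC/a)/((J_AC/a)+(J_CB/b)) = 630.6 N·m, T_B = 419.4 N·m.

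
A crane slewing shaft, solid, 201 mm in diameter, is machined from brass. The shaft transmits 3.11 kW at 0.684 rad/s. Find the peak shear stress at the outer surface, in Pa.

2.85e6 Pa

ω = 0.684 rad/s, so T = P/ω = 3.11×10³ / 0.6840 = 4547 N·m.
J = πd⁴/32 = π(0.201)⁴/32 = 1.602×10^-4 m⁴.
τ_max = T·r/J = 4547 × 0.101 / 1.602×10^-4 = 2.852×10^6 Pa.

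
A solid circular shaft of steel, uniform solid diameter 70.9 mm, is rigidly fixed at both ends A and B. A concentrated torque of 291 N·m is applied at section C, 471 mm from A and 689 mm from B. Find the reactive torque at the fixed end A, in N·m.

173 N·m

With uniform GJ and both ends fixed, compatibility θ_AC = θ_CB gives T_A·a = T_B·b, together with T_A + T_B = T₀.
T_A = T₀·b/(a+b) = 291.0·689/1160 = 172.8 N·m; T_B = 118.2 N·m.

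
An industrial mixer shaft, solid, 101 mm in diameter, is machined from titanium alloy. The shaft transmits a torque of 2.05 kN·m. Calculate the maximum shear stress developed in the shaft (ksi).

J = πd⁴/32 = π(0.101)⁴/32 = 1.022×10^-5 m⁴.
τ_max = T·r/J = 2050 × 0.0505 / 1.022×10^-5 = 1.013×10^7 Pa.

1.47 ksi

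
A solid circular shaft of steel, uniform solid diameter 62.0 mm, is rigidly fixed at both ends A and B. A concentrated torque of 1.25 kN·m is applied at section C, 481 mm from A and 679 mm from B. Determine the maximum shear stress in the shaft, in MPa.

With uniform GJ and both ends fixed, compatibility θ_AC = θ_CB gives T_A·a = T_B·b, together with T_A + T_B = T₀.
T_A = T₀·b/(a+b) = 1250·679/1160 = 731.7 N·m; T_B = 518.3 N·m.
τ in each portion: τ_AC = 1.56×10^7 Pa, τ_CB = 1.11×10^7 Pa; maximum is in AC.
τ_max = T_AC·r/J = 731.7·0.0310/1.45×10^-6 = 1.564×10^7 Pa.

15.6 MPa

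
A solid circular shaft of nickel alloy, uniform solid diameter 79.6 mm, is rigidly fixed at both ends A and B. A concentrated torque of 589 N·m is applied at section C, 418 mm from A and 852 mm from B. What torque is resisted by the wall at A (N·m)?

With uniform GJ and both ends fixed, compatibility θ_AC = θ_CB gives T_A·a = T_B·b, together with T_A + T_B = T₀.
T_A = T₀·b/(a+b) = 589.0·852/1270 = 395.1 N·m; T_B = 193.9 N·m.

395 N·m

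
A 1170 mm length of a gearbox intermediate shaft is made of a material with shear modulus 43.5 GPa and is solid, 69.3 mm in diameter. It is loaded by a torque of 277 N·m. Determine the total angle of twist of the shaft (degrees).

0.189°

J = πd⁴/32 = π(0.0693)⁴/32 = 2.264×10^-6 m⁴.
θ = T·L/(G·J) = 277.0 × 1.17 / (43.5×10⁹ × 2.264×10^-6) = 3.290×10^-3 rad.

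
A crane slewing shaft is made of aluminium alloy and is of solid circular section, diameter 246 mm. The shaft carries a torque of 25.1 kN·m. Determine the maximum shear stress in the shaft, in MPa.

8.59 MPa

J = πd⁴/32 = π(0.246)⁴/32 = 3.595×10^-4 m⁴.
τ_max = T·r/J = 25100 × 0.123 / 3.595×10^-4 = 8.587×10^6 Pa.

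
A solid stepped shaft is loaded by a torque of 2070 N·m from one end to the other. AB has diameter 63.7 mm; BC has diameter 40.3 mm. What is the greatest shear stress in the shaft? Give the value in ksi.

Under the same torque, τ_max = 16T/(πd³) is largest where d is smallest — segment BC (d = 40.3 mm).
τ_max = 16·2070/(π·(0.0403)³) = 1.611×10^8 Pa.

23.4 ksi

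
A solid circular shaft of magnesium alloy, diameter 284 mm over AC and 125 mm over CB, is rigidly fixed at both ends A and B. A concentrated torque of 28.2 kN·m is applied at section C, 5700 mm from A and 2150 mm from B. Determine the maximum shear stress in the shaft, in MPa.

6.65 MPa

Compatibility: T_A·a/J_AC = T_B·b/J_CB with T_A + T_B = T₀.
J_AC = 6.39×10^-4 m⁴, J_CB = 2.40×10^-5 m⁴, so T_A = T₀·(J_AC/a)/((J_AC/a)+(J_CB/b)) = 25650 N·m, T_B = 2552 N·m.
τ in each portion: τ_AC = 5.70×10^6 Pa, τ_CB = 6.65×10^6 Pa; maximum is in CB.
τ_max = T_CB·r/J = 2552·0.0625/2.40×10^-5 = 6.654×10^6 Pa.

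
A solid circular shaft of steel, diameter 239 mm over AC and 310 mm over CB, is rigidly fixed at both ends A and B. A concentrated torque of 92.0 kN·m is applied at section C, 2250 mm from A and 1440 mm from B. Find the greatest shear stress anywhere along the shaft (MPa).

12.8 MPa

Compatibility: T_A·a/J_AC = T_B·b/J_CB with T_A + T_B = T₀.
J_AC = 3.20×10^-4 m⁴, J_CB = 9.07×10^-4 m⁴, so T_A = T₀·(J_AC/a)/((J_AC/a)+(J_CB/b)) = 16970 N·m, T_B = 75030 N·m.
τ in each portion: τ_AC = 6.33×10^6 Pa, τ_CB = 1.28×10^7 Pa; maximum is in CB.
τ_max = T_CB·r/J = 75030·0.155/9.07×10^-4 = 1.283×10^7 Pa.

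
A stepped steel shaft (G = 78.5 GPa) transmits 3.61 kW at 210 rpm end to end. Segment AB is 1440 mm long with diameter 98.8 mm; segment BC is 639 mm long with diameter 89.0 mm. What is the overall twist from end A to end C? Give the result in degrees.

0.0309°

ω = 2π·210/60 = 21.99 rad/s, so T = P/ω = 3.61×10³ / 21.99 = 164.2 N·m.
J_AB = π(0.0988)⁴/32 = 9.35×10^-6 m⁴; J_BC = π(0.0890)⁴/32 = 6.16×10^-6 m⁴.
θ = (T/G)·Σ L_i/J_i = (164.2/78.5×10⁹)·(1.44/9.35×10^-6 + 0.639/6.16×10^-6) = 5.388×10^-4 rad.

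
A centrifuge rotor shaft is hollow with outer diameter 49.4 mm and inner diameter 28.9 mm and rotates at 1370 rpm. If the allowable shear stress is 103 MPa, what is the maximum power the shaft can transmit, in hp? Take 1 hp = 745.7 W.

J = π(d_o⁴ − d_i⁴)/32 = π(0.0494⁴ − 0.0289⁴)/32 = 5.162×10^-7 m⁴.
T_max = τ_allow·J/r = 1.03×10^8 × 5.162×10^-7 / 0.0247 = 2152 N·m.
ω = 2π·1370/60 = 143.5 rad/s, so P_max = T_max·ω = 3.088×10^5 W.

414 hp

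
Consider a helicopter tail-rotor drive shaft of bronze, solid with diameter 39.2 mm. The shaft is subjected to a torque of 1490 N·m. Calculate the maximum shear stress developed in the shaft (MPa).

126 MPa

J = πd⁴/32 = π(0.0392)⁴/32 = 2.318×10^-7 m⁴.
τ_max = T·r/J = 1490 × 0.0196 / 2.318×10^-7 = 1.260×10^8 Pa.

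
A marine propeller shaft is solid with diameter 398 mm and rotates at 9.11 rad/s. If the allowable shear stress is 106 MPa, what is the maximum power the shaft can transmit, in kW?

12000 kW

J = πd⁴/32 = π(0.398)⁴/32 = 2.463×10^-3 m⁴.
T_max = τ_allow·J/r = 1.06×10^8 × 2.463×10^-3 / 0.199 = 1.312e6 N·m.
ω = 9.11 rad/s, so P_max = T_max·ω = 1.195×10^7 W.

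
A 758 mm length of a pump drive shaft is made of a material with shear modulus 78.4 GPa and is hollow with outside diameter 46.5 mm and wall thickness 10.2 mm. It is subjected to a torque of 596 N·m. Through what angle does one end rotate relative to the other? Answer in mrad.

J = π(d_o⁴ − d_i⁴)/32 = π(0.0465⁴ − 0.0261⁴)/32 = 4.134×10^-7 m⁴.
θ = T·L/(G·J) = 596.0 × 0.758 / (78.4×10⁹ × 4.134×10^-7) = 0.01394 rad.

13.9 mrad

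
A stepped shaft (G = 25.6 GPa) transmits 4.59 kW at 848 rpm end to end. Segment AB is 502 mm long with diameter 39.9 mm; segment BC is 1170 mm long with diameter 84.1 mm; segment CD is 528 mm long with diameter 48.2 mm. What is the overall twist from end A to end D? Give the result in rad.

0.00657 rad

ω = 2π·848/60 = 88.80 rad/s, so T = P/ω = 4.59×10³ / 88.80 = 51.69 N·m.
J_AB = π(0.0399)⁴/32 = 2.49×10^-7 m⁴; J_BC = π(0.0841)⁴/32 = 4.91×10^-6 m⁴; J_CD = π(0.0482)⁴/32 = 5.30×10^-7 m⁴.
θ = (T/G)·Σ L_i/J_i = (51.69/25.6×10⁹)·(0.502/2.49×10^-7 + 1.17/4.91×10^-6 + 0.528/5.30×10^-7) = 6.566×10^-3 rad.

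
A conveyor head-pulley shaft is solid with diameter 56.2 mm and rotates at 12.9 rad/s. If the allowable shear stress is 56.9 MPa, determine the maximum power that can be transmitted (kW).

J = πd⁴/32 = π(0.0562)⁴/32 = 9.794×10^-7 m⁴.
T_max = τ_allow·J/r = 5.69×10^7 × 9.794×10^-7 / 0.0281 = 1983 N·m.
ω = 12.9 rad/s, so P_max = T_max·ω = 2.558×10^4 W.

25.6 kW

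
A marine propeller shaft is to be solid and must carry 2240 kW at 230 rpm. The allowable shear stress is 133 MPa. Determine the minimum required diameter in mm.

153 mm

ω = 2π·230/60 = 24.09 rad/s, so T = P/ω = 2240×10³ / 24.09 = 93000 N·m.
For a solid shaft τ_max = 16T/(πd³), so d = (16T/(π τ_allow))^(1/3) = (16·93000/(π·1.33×10^8))^(1/3) = 0.1527 m.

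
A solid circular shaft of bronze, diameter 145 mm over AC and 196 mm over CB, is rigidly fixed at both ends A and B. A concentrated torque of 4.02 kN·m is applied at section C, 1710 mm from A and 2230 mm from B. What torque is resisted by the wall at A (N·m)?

Compatibility: T_A·a/J_AC = T_B·b/J_CB with T_A + T_B = T₀.
J_AC = 4.34×10^-5 m⁴, J_CB = 1.45×10^-4 m⁴, so T_A = T₀·(J_AC/a)/((J_AC/a)+(J_CB/b)) = 1129 N·m, T_B = 2891 N·m.

1130 N·m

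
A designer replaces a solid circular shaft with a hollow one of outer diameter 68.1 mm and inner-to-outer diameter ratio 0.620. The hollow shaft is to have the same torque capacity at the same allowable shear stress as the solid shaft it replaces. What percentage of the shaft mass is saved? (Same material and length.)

Equal τ_max and T ⇒ the solid shaft needs d_s³ = d_o³(1−k⁴), so d_s = 68.1·(1−0.620⁴)^(1/3) = 64.57 mm.
Area ratio A_h/A_s = d_o²(1−k²)/d_s² = (1−k²)/(1−k⁴)^(2/3) = 0.6848.
Mass saving = 1 − 0.6848 = 31.5 %.

31.5 %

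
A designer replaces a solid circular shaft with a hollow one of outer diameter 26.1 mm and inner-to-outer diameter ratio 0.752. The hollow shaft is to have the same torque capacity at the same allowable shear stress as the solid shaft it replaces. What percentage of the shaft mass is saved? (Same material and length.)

Equal τ_max and T ⇒ the solid shaft needs d_s³ = d_o³(1−k⁴), so d_s = 26.1·(1−0.752⁴)^(1/3) = 22.95 mm.
Area ratio A_h/A_s = d_o²(1−k²)/d_s² = (1−k²)/(1−k⁴)^(2/3) = 0.5618.
Mass saving = 1 − 0.5618 = 43.8 %.

43.8 %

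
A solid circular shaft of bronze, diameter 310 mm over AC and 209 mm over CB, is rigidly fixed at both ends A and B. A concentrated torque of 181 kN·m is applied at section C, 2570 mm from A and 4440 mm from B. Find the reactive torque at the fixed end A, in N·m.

162000 N·m

Compatibility: T_A·a/J_AC = T_B·b/J_CB with T_A + T_B = T₀.
J_AC = 9.07×10^-4 m⁴, J_CB = 1.87×10^-4 m⁴, so T_A = T₀·(J_AC/a)/((J_AC/a)+(J_CB/b)) = 161700 N·m, T_B = 19330 N·m.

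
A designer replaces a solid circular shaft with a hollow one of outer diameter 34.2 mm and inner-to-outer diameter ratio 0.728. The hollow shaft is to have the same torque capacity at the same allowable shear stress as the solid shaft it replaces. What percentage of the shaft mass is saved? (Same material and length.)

41.4 %

Equal τ_max and T ⇒ the solid shaft needs d_s³ = d_o³(1−k⁴), so d_s = 34.2·(1−0.728⁴)^(1/3) = 30.64 mm.
Area ratio A_h/A_s = d_o²(1−k²)/d_s² = (1−k²)/(1−k⁴)^(2/3) = 0.5856.
Mass saving = 1 − 0.5856 = 41.4 %.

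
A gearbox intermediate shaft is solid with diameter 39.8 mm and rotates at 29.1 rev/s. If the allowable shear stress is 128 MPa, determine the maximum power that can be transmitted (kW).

290 kW

J = πd⁴/32 = π(0.0398)⁴/32 = 2.463×10^-7 m⁴.
T_max = τ_allow·J/r = 1.28×10^8 × 2.463×10^-7 / 0.0199 = 1584 N·m.
ω = 2π·29.1 = 182.8 rad/s, so P_max = T_max·ω = 2.897×10^5 W.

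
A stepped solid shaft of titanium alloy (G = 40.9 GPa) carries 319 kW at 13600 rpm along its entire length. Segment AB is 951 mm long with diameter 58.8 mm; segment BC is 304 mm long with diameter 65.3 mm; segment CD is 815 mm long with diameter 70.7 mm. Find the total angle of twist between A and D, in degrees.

ω = 2π·13600/60 = 1424 rad/s, so T = P/ω = 319×10³ / 1424 = 224.0 N·m.
J_AB = π(0.0588)⁴/32 = 1.17×10^-6 m⁴; J_BC = π(0.0653)⁴/32 = 1.79×10^-6 m⁴; J_CD = π(0.0707)⁴/32 = 2.45×10^-6 m⁴.
θ = (T/G)·Σ L_i/J_i = (224.0/40.9×10⁹)·(0.951/1.17×10^-6 + 0.304/1.79×10^-6 + 0.815/2.45×10^-6) = 7.190×10^-3 rad.

0.412°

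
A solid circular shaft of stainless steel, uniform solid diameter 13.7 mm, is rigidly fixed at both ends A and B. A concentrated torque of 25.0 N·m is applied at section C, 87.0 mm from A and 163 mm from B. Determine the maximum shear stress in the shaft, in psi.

With uniform GJ and both ends fixed, compatibility θ_AC = θ_CB gives T_A·a = T_B·b, together with T_A + T_B = T₀.
T_A = T₀·b/(a+b) = 25.00·163/250.0 = 16.30 N·m; T_B = 8.700 N·m.
τ in each portion: τ_AC = 3.23×10^7 Pa, τ_CB = 1.72×10^7 Pa; maximum is in AC.
τ_max = T_AC·r/J = 16.30·0.00685/3.46×10^-9 = 3.228×10^7 Pa.

4680 psi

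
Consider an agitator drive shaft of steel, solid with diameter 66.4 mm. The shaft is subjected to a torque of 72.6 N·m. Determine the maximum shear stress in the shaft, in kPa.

J = πd⁴/32 = π(0.0664)⁴/32 = 1.908×10^-6 m⁴.
τ_max = T·r/J = 72.60 × 0.0332 / 1.908×10^-6 = 1.263×10^6 Pa.

1260 kPa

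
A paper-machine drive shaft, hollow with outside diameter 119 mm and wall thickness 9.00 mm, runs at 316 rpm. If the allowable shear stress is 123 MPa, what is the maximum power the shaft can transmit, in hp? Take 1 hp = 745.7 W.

869 hp

J = π(d_o⁴ − d_i⁴)/32 = π(0.119⁴ − 0.101⁴)/32 = 9.471×10^-6 m⁴.
T_max = τ_allow·J/r = 1.23×10^8 × 9.471×10^-6 / 0.0595 = 19580 N·m.
ω = 2π·316/60 = 33.09 rad/s, so P_max = T_max·ω = 6.479×10^5 W.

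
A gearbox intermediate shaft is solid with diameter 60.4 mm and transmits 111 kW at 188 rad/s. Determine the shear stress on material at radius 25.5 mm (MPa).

11.5 MPa

ω = 188 rad/s, so T = P/ω = 111×10³ / 188.0 = 590.4 N·m.
J = πd⁴/32 = π(0.0604)⁴/32 = 1.307×10^-6 m⁴.
Shear stress varies linearly with radius: τ = T·r/J = 590.4 × 0.0255 / 1.307×10^-6 = 1.152×10^7 Pa.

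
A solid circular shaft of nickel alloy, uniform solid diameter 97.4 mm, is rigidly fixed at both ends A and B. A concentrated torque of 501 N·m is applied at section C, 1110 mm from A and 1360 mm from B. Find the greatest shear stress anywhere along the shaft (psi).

221 psi

With uniform GJ and both ends fixed, compatibility θ_AC = θ_CB gives T_A·a = T_B·b, together with T_A + T_B = T₀.
T_A = T₀·b/(a+b) = 501.0·1360/2470 = 275.9 N·m; T_B = 225.1 N·m.
τ in each portion: τ_AC = 1.52×10^6 Pa, τ_CB = 1.24×10^6 Pa; maximum is in AC.
τ_max = T_AC·r/J = 275.9·0.0487/8.84×10^-6 = 1.520×10^6 Pa.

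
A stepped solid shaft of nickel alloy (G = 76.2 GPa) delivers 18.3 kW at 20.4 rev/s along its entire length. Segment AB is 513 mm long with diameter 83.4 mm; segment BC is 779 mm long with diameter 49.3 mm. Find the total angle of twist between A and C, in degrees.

0.156°

ω = 2π·20.4 = 128.2 rad/s, so T = P/ω = 18.3×10³ / 128.2 = 142.8 N·m.
J_AB = π(0.0834)⁴/32 = 4.75×10^-6 m⁴; J_BC = π(0.0493)⁴/32 = 5.80×10^-7 m⁴.
θ = (T/G)·Σ L_i/J_i = (142.8/76.2×10⁹)·(0.513/4.75×10^-6 + 0.779/5.80×10^-7) = 2.719×10^-3 rad.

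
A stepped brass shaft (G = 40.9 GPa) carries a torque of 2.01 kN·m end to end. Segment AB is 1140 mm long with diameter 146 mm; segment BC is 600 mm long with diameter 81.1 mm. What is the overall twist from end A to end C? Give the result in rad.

0.00820 rad

J_AB = π(0.146)⁴/32 = 4.46×10^-5 m⁴; J_BC = π(0.0811)⁴/32 = 4.25×10^-6 m⁴.
θ = (T/G)·Σ L_i/J_i = (2010/40.9×10⁹)·(1.14/4.46×10^-5 + 0.600/4.25×10^-6) = 8.199×10^-3 rad.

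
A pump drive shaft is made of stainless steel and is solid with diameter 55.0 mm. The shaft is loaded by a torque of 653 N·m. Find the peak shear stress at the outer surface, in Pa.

J = πd⁴/32 = π(0.0550)⁴/32 = 8.984×10^-7 m⁴.
τ_max = T·r/J = 653.0 × 0.0275 / 8.984×10^-7 = 1.999×10^7 Pa.

2.00e7 Pa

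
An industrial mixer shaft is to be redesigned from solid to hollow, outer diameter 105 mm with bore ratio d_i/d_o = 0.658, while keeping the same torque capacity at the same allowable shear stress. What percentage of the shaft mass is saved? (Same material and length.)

Equal τ_max and T ⇒ the solid shaft needs d_s³ = d_o³(1−k⁴), so d_s = 105·(1−0.658⁴)^(1/3) = 97.98 mm.
Area ratio A_h/A_s = d_o²(1−k²)/d_s² = (1−k²)/(1−k⁴)^(2/3) = 0.6512.
Mass saving = 1 − 0.6512 = 34.9 %.

34.9 %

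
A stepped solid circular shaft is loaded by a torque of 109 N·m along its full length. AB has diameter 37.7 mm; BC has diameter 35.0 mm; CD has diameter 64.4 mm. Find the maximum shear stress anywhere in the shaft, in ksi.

Under the same torque, τ_max = 16T/(πd³) is largest where d is smallest — segment BC (d = 35.0 mm).
τ_max = 16·109.0/(π·(0.0350)³) = 1.295×10^7 Pa.

1.88 ksi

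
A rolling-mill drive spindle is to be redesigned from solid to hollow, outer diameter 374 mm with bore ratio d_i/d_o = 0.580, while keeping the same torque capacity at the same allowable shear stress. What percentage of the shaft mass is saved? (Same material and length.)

28.1 %

Equal τ_max and T ⇒ the solid shaft needs d_s³ = d_o³(1−k⁴), so d_s = 374·(1−0.580⁴)^(1/3) = 359.3 mm.
Area ratio A_h/A_s = d_o²(1−k²)/d_s² = (1−k²)/(1−k⁴)^(2/3) = 0.7189.
Mass saving = 1 − 0.7189 = 28.1 %.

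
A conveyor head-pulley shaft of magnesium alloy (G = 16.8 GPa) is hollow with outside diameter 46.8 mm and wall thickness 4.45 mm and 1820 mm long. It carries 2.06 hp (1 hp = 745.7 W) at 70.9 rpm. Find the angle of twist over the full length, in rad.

0.0835 rad

ω = 2π·70.9/60 = 7.425 rad/s, so T = P/ω = 2.06×745.7 / 7.425 = 206.9 N·m.
J = π(d_o⁴ − d_i⁴)/32 = π(0.0468⁴ − 0.0379⁴)/32 = 2.684×10^-7 m⁴.
θ = T·L/(G·J) = 206.9 × 1.82 / (16.8×10⁹ × 2.684×10^-7) = 0.08351 rad.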